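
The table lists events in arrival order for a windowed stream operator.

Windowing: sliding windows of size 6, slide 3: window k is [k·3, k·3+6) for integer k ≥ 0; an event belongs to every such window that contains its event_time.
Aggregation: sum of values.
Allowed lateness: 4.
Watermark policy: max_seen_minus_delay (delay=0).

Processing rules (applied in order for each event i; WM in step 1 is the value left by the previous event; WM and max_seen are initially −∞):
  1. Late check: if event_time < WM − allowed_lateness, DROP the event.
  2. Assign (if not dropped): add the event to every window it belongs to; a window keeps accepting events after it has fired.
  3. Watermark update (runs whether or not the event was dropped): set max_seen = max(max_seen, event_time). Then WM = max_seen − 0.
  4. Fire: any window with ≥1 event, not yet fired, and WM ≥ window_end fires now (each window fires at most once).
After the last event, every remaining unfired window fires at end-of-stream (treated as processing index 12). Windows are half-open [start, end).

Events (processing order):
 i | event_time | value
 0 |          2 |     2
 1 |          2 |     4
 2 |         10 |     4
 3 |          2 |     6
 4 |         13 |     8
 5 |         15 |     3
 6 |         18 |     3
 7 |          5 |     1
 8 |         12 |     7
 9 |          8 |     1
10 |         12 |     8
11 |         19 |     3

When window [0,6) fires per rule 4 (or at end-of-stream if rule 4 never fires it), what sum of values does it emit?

i=0 t=2 v=2: → [0,6); WM=2
i=1 t=2 v=4: → [0,6); WM=2
i=2 t=10 v=4: → [9,15),[6,12); WM=10; [0,6) fires=6
i=3 t=2 v=6: DROP (t<10-4); WM=10
i=4 t=13 v=8: → [12,18),[9,15); WM=13; [6,12) fires=4
i=5 t=15 v=3: → [15,21),[12,18); WM=15; [9,15) fires=12
i=6 t=18 v=3: → [18,24),[15,21); WM=18; [12,18) fires=11
i=7 t=5 v=1: DROP (t<18-4); WM=18
i=8 t=12 v=7: DROP (t<18-4); WM=18
i=9 t=8 v=1: DROP (t<18-4); WM=18
i=10 t=12 v=8: DROP (t<18-4); WM=18
i=11 t=19 v=3: → [18,24),[15,21); WM=19

6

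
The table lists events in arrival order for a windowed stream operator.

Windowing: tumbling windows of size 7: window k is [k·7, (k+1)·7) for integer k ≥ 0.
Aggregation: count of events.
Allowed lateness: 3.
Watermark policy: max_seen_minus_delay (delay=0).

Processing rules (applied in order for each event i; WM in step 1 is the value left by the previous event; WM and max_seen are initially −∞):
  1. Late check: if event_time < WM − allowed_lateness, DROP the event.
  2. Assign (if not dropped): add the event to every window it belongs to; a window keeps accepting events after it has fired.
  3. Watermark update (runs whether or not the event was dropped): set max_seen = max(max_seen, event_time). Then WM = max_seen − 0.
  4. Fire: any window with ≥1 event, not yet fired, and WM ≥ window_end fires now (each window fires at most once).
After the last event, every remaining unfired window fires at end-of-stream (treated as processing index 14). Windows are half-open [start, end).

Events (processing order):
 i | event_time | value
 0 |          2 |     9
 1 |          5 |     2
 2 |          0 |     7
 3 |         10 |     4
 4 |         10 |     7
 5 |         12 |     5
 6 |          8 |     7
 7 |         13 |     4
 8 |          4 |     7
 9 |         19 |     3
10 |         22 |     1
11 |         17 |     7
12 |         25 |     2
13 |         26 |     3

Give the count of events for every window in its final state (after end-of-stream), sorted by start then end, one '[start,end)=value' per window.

i=0 t=2 v=9: → [0,7); WM=2
i=1 t=5 v=2: → [0,7); WM=5
i=2 t=0 v=7: DROP (t<5-3); WM=5
i=3 t=10 v=4: → [7,14); WM=10; [0,7) fires=2
i=4 t=10 v=7: → [7,14); WM=10
i=5 t=12 v=5: → [7,14); WM=12
i=6 t=8 v=7: DROP (t<12-3); WM=12
i=7 t=13 v=4: → [7,14); WM=13
i=8 t=4 v=7: DROP (t<13-3); WM=13
i=9 t=19 v=3: → [14,21); WM=19; [7,14) fires=4
i=10 t=22 v=1: → [21,28); WM=22; [14,21) fires=1
i=11 t=17 v=7: DROP (t<22-3); WM=22
i=12 t=25 v=2: → [21,28); WM=25
i=13 t=26 v=3: → [21,28); WM=26

[0,7)=2 [7,14)=4 [14,21)=1 [21,28)=3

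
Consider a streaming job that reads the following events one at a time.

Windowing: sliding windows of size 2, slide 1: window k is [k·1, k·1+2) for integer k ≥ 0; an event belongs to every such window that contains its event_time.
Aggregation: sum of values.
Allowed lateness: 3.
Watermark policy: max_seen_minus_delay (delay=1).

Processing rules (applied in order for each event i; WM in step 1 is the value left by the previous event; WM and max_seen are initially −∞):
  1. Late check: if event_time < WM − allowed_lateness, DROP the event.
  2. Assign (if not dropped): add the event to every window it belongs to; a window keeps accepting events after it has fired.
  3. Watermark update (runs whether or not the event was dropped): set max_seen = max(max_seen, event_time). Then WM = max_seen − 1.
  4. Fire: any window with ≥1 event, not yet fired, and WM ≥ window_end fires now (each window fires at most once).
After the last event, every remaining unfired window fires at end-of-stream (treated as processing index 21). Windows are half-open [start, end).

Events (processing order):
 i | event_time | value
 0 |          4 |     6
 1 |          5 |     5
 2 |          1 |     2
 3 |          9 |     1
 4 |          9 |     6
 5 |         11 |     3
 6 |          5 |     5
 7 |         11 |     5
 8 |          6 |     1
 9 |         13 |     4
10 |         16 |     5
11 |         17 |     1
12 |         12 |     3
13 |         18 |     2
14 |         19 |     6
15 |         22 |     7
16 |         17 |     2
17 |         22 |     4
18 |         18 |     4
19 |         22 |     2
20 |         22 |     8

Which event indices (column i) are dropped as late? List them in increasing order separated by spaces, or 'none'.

i=0 t=4 v=6: → [4,6),[3,5); WM=3
i=1 t=5 v=5: → [5,7),[4,6); WM=4
i=2 t=1 v=2: → [1,3),[0,2); WM=4; [0,2) fires=2 [1,3) fires=2
i=3 t=9 v=1: → [9,11),[8,10); WM=8; [3,5) fires=6 [4,6) fires=11 [5,7) fires=5
i=4 t=9 v=6: → [9,11),[8,10); WM=8
i=5 t=11 v=3: → [11,13),[10,12); WM=10; [8,10) fires=7
i=6 t=5 v=5: DROP (t<10-3); WM=10
i=7 t=11 v=5: → [11,13),[10,12); WM=10
i=8 t=6 v=1: DROP (t<10-3); WM=10
i=9 t=13 v=4: → [13,15),[12,14); WM=12; [9,11) fires=7 [10,12) fires=8
i=10 t=16 v=5: → [16,18),[15,17); WM=15; [11,13) fires=8 [12,14) fires=4 [13,15) fires=4
i=11 t=17 v=1: → [17,19),[16,18); WM=16
i=12 t=12 v=3: DROP (t<16-3); WM=16
i=13 t=18 v=2: → [18,20),[17,19); WM=17; [15,17) fires=5
i=14 t=19 v=6: → [19,21),[18,20); WM=18; [16,18) fires=6
i=15 t=22 v=7: → [22,24),[21,23); WM=21; [17,19) fires=3 [18,20) fires=8 [19,21) fires=6
i=16 t=17 v=2: DROP (t<21-3); WM=21
i=17 t=22 v=4: → [22,24),[21,23); WM=21
i=18 t=18 v=4: → [18,20),[17,19); WM=21
i=19 t=22 v=2: → [22,24),[21,23); WM=21
i=20 t=22 v=8: → [22,24),[21,23); WM=21

6 8 12 16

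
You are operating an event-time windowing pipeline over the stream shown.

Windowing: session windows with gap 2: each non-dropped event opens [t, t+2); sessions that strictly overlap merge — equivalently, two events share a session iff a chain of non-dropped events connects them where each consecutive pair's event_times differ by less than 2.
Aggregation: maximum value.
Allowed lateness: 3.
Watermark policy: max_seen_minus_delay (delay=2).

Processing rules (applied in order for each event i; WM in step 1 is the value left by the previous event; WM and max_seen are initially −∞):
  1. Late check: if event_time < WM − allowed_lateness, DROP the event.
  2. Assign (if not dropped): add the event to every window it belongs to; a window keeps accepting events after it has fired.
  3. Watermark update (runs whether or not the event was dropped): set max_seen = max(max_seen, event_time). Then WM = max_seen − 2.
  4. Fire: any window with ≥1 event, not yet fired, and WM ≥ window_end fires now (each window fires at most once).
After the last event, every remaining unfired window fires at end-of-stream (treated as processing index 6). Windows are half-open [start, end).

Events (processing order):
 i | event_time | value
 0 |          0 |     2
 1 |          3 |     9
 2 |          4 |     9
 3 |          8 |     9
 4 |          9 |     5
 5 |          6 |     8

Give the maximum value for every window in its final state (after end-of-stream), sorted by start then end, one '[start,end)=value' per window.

[0,2)=2 [3,6)=9 [6,8)=8 [8,11)=9

i=0 t=0 v=2: → [0,2); WM=-2
i=1 t=3 v=9: → [3,5); WM=1
i=2 t=4 v=9: → [3,6); WM=2
i=3 t=8 v=9: → [8,10); WM=6
i=4 t=9 v=5: → [8,11); WM=7
i=5 t=6 v=8: → [6,8); WM=7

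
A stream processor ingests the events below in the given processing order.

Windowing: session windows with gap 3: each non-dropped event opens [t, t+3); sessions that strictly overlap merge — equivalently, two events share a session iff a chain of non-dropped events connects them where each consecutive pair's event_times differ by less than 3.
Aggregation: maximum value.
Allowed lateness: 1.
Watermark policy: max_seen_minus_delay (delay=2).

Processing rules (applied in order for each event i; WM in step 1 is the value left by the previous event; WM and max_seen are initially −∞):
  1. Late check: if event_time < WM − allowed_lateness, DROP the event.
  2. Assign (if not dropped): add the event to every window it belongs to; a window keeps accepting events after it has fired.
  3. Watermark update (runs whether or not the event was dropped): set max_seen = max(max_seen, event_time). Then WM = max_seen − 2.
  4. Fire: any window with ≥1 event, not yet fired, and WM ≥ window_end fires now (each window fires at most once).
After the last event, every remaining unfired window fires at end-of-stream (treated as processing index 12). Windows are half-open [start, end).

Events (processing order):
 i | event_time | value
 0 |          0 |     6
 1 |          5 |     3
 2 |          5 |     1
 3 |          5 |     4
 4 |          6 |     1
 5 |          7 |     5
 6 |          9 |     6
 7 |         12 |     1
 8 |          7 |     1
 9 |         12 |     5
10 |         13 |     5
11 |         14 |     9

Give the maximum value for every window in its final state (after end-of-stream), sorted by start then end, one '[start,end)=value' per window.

[0,3)=6 [5,12)=6 [12,17)=9

i=0 t=0 v=6: → [0,3); WM=-2
i=1 t=5 v=3: → [5,8); WM=3
i=2 t=5 v=1: → [5,8); WM=3
i=3 t=5 v=4: → [5,8); WM=3
i=4 t=6 v=1: → [5,9); WM=4
i=5 t=7 v=5: → [5,10); WM=5
i=6 t=9 v=6: → [5,12); WM=7
i=7 t=12 v=1: → [12,15); WM=10
i=8 t=7 v=1: DROP (t<10-1); WM=10
i=9 t=12 v=5: → [12,15); WM=10
i=10 t=13 v=5: → [12,16); WM=11
i=11 t=14 v=9: → [12,17); WM=12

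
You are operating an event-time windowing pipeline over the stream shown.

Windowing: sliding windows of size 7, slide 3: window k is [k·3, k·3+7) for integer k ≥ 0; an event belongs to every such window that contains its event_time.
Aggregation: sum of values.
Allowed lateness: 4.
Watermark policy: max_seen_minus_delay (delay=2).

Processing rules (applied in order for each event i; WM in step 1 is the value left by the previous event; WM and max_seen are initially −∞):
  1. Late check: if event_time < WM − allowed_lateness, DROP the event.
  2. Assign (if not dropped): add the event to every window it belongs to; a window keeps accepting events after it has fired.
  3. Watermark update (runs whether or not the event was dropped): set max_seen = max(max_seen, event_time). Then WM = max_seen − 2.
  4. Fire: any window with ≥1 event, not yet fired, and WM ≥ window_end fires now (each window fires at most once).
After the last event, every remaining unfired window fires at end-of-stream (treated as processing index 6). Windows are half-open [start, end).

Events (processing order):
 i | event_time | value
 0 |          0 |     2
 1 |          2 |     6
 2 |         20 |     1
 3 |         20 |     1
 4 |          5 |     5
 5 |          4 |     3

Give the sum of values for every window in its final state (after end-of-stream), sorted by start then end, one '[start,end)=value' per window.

[0,7)=8 [15,22)=2 [18,25)=2

i=0 t=0 v=2: → [0,7); WM=-2
i=1 t=2 v=6: → [0,7); WM=0
i=2 t=20 v=1: → [18,25),[15,22); WM=18; [0,7) fires=8
i=3 t=20 v=1: → [18,25),[15,22); WM=18
i=4 t=5 v=5: DROP (t<18-4); WM=18
i=5 t=4 v=3: DROP (t<18-4); WM=18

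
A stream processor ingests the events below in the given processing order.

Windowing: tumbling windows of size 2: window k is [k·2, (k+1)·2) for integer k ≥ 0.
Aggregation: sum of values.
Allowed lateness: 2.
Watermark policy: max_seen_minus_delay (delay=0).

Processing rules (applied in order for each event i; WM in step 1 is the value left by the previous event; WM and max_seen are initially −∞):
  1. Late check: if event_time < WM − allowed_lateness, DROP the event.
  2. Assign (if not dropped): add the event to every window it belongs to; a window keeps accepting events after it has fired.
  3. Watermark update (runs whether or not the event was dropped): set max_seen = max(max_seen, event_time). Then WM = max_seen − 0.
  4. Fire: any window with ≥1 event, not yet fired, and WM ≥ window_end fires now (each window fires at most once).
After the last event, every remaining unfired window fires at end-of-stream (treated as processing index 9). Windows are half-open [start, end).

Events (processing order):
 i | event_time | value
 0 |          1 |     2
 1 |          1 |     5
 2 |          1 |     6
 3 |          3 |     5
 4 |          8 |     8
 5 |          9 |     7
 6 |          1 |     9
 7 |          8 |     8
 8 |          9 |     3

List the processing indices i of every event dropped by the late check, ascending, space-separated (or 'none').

i=0 t=1 v=2: → [0,2); WM=1
i=1 t=1 v=5: → [0,2); WM=1
i=2 t=1 v=6: → [0,2); WM=1
i=3 t=3 v=5: → [2,4); WM=3; [0,2) fires=13
i=4 t=8 v=8: → [8,10); WM=8; [2,4) fires=5
i=5 t=9 v=7: → [8,10); WM=9
i=6 t=1 v=9: DROP (t<9-2); WM=9
i=7 t=8 v=8: → [8,10); WM=9
i=8 t=9 v=3: → [8,10); WM=9

6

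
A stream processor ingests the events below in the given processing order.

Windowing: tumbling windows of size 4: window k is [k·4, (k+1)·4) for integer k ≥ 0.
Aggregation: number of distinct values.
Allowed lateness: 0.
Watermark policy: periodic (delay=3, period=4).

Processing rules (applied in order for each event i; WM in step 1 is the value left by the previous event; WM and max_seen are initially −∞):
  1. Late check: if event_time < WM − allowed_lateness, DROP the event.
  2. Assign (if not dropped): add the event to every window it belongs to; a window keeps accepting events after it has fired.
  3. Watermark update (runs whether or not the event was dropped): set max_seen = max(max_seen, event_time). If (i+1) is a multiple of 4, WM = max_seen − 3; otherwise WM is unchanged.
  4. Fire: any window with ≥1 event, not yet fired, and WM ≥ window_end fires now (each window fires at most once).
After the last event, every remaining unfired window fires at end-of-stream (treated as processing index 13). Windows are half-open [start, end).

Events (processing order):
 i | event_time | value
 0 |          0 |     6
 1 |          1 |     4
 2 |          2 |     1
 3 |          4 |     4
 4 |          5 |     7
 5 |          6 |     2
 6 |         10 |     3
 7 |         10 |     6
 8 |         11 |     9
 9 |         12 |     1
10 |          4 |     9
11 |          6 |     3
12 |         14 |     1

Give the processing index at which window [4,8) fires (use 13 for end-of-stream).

i=0 t=0 v=6: → [0,4); WM=−∞
i=1 t=1 v=4: → [0,4); WM=−∞
i=2 t=2 v=1: → [0,4); WM=−∞
i=3 t=4 v=4: → [4,8); WM=1
i=4 t=5 v=7: → [4,8); WM=1
i=5 t=6 v=2: → [4,8); WM=1
i=6 t=10 v=3: → [8,12); WM=1
i=7 t=10 v=6: → [8,12); WM=7; [0,4) fires=3
i=8 t=11 v=9: → [8,12); WM=7
i=9 t=12 v=1: → [12,16); WM=7
i=10 t=4 v=9: DROP (t<7-0); WM=7
i=11 t=6 v=3: DROP (t<7-0); WM=9; [4,8) fires=3
i=12 t=14 v=1: → [12,16); WM=9

11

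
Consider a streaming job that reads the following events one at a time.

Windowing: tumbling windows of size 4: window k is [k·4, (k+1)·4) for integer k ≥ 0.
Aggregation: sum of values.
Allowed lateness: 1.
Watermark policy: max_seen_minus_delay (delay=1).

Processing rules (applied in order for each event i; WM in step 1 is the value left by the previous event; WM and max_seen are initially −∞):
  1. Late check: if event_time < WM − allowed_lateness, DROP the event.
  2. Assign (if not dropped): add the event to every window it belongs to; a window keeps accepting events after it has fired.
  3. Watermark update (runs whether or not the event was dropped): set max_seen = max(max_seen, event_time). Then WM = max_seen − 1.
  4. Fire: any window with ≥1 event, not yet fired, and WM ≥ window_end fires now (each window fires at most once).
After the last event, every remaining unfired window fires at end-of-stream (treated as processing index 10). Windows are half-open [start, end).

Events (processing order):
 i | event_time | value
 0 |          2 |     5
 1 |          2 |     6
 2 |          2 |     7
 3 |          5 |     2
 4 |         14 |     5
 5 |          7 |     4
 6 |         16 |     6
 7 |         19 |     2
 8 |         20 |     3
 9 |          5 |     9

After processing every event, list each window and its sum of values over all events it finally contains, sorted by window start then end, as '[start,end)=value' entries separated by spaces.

i=0 t=2 v=5: → [0,4); WM=1
i=1 t=2 v=6: → [0,4); WM=1
i=2 t=2 v=7: → [0,4); WM=1
i=3 t=5 v=2: → [4,8); WM=4; [0,4) fires=18
i=4 t=14 v=5: → [12,16); WM=13; [4,8) fires=2
i=5 t=7 v=4: DROP (t<13-1); WM=13
i=6 t=16 v=6: → [16,20); WM=15
i=7 t=19 v=2: → [16,20); WM=18; [12,16) fires=5
i=8 t=20 v=3: → [20,24); WM=19
i=9 t=5 v=9: DROP (t<19-1); WM=19

[0,4)=18 [4,8)=2 [12,16)=5 [16,20)=8 [20,24)=3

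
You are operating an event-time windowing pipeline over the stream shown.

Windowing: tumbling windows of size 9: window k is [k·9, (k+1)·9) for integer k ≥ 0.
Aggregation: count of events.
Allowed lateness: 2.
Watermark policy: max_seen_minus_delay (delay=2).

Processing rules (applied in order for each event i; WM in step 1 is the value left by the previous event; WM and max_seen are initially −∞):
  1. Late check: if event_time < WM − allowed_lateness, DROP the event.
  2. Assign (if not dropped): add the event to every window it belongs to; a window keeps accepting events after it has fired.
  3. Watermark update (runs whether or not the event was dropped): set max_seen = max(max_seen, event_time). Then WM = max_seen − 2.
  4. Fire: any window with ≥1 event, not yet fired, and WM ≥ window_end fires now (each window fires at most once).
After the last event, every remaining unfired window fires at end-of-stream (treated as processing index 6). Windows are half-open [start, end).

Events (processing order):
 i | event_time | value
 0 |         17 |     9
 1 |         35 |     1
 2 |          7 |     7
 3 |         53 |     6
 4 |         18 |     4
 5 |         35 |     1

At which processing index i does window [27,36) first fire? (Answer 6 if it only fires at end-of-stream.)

3

i=0 t=17 v=9: → [9,18); WM=15
i=1 t=35 v=1: → [27,36); WM=33; [9,18) fires=1
i=2 t=7 v=7: DROP (t<33-2); WM=33
i=3 t=53 v=6: → [45,54); WM=51; [27,36) fires=1
i=4 t=18 v=4: DROP (t<51-2); WM=51
i=5 t=35 v=1: DROP (t<51-2); WM=51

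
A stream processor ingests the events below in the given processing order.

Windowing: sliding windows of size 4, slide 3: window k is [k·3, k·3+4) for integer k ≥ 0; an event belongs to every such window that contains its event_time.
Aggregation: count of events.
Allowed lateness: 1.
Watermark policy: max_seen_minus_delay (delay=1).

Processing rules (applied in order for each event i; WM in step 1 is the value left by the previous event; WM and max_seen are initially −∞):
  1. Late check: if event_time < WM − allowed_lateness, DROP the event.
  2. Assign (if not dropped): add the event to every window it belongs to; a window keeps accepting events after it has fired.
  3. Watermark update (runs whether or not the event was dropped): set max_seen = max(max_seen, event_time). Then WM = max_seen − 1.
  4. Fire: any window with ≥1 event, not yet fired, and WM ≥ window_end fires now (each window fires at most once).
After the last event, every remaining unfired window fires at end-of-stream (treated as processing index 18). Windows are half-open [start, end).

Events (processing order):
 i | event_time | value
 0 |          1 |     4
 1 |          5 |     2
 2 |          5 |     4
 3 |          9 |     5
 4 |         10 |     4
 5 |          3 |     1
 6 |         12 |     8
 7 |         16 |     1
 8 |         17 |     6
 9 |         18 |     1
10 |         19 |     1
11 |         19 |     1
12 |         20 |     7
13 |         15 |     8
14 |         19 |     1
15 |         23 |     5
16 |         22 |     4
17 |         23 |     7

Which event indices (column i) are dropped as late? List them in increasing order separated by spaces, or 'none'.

5 13

i=0 t=1 v=4: → [0,4); WM=0
i=1 t=5 v=2: → [3,7); WM=4; [0,4) fires=1
i=2 t=5 v=4: → [3,7); WM=4
i=3 t=9 v=5: → [9,13),[6,10); WM=8; [3,7) fires=2
i=4 t=10 v=4: → [9,13); WM=9
i=5 t=3 v=1: DROP (t<9-1); WM=9
i=6 t=12 v=8: → [12,16),[9,13); WM=11; [6,10) fires=1
i=7 t=16 v=1: → [15,19); WM=15; [9,13) fires=3
i=8 t=17 v=6: → [15,19); WM=16; [12,16) fires=1
i=9 t=18 v=1: → [18,22),[15,19); WM=17
i=10 t=19 v=1: → [18,22); WM=18
i=11 t=19 v=1: → [18,22); WM=18
i=12 t=20 v=7: → [18,22); WM=19; [15,19) fires=3
i=13 t=15 v=8: DROP (t<19-1); WM=19
i=14 t=19 v=1: → [18,22); WM=19
i=15 t=23 v=5: → [21,25); WM=22; [18,22) fires=5
i=16 t=22 v=4: → [21,25); WM=22
i=17 t=23 v=7: → [21,25); WM=22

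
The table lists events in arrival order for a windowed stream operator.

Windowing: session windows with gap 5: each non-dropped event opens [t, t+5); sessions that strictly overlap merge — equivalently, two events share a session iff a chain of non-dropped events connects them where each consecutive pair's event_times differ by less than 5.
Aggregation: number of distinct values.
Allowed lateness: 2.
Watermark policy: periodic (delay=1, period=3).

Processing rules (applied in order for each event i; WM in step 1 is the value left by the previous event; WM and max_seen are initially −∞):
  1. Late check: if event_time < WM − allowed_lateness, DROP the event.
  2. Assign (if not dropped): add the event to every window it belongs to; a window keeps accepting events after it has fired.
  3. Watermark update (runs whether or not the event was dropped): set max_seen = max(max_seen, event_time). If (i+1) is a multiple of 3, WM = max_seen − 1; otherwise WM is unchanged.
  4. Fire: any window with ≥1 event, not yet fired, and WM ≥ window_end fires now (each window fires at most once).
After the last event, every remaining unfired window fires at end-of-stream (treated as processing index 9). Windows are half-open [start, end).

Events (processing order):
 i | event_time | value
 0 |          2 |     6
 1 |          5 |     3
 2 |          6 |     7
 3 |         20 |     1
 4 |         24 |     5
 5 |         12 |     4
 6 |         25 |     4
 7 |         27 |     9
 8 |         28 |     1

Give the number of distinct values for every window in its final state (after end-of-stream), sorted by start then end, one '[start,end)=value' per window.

[2,11)=3 [12,17)=1 [20,33)=4

i=0 t=2 v=6: → [2,7); WM=−∞
i=1 t=5 v=3: → [2,10); WM=−∞
i=2 t=6 v=7: → [2,11); WM=5
i=3 t=20 v=1: → [20,25); WM=5
i=4 t=24 v=5: → [20,29); WM=5
i=5 t=12 v=4: → [12,17); WM=23
i=6 t=25 v=4: → [20,30); WM=23
i=7 t=27 v=9: → [20,32); WM=23
i=8 t=28 v=1: → [20,33); WM=27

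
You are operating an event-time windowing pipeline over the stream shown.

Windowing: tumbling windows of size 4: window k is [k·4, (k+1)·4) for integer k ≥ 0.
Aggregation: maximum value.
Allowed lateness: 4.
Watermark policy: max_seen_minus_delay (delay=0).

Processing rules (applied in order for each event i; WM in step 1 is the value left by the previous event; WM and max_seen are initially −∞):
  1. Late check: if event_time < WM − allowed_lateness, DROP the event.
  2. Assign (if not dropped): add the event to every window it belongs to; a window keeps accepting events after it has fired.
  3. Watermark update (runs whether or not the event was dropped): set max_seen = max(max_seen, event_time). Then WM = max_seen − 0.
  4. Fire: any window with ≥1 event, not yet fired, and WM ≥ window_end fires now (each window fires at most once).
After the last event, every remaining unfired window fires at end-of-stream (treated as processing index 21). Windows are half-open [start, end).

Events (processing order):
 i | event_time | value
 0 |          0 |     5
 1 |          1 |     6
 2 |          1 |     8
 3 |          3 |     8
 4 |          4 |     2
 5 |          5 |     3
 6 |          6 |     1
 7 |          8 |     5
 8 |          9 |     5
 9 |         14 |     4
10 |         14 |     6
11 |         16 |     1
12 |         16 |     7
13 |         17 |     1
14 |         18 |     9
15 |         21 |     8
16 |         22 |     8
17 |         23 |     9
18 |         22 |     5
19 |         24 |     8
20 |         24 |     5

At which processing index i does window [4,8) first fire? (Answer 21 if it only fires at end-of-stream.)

7

i=0 t=0 v=5: → [0,4); WM=0
i=1 t=1 v=6: → [0,4); WM=1
i=2 t=1 v=8: → [0,4); WM=1
i=3 t=3 v=8: → [0,4); WM=3
i=4 t=4 v=2: → [4,8); WM=4; [0,4) fires=8
i=5 t=5 v=3: → [4,8); WM=5
i=6 t=6 v=1: → [4,8); WM=6
i=7 t=8 v=5: → [8,12); WM=8; [4,8) fires=3
i=8 t=9 v=5: → [8,12); WM=9
i=9 t=14 v=4: → [12,16); WM=14; [8,12) fires=5
i=10 t=14 v=6: → [12,16); WM=14
i=11 t=16 v=1: → [16,20); WM=16; [12,16) fires=6
i=12 t=16 v=7: → [16,20); WM=16
i=13 t=17 v=1: → [16,20); WM=17
i=14 t=18 v=9: → [16,20); WM=18
i=15 t=21 v=8: → [20,24); WM=21; [16,20) fires=9
i=16 t=22 v=8: → [20,24); WM=22
i=17 t=23 v=9: → [20,24); WM=23
i=18 t=22 v=5: → [20,24); WM=23
i=19 t=24 v=8: → [24,28); WM=24; [20,24) fires=9
i=20 t=24 v=5: → [24,28); WM=24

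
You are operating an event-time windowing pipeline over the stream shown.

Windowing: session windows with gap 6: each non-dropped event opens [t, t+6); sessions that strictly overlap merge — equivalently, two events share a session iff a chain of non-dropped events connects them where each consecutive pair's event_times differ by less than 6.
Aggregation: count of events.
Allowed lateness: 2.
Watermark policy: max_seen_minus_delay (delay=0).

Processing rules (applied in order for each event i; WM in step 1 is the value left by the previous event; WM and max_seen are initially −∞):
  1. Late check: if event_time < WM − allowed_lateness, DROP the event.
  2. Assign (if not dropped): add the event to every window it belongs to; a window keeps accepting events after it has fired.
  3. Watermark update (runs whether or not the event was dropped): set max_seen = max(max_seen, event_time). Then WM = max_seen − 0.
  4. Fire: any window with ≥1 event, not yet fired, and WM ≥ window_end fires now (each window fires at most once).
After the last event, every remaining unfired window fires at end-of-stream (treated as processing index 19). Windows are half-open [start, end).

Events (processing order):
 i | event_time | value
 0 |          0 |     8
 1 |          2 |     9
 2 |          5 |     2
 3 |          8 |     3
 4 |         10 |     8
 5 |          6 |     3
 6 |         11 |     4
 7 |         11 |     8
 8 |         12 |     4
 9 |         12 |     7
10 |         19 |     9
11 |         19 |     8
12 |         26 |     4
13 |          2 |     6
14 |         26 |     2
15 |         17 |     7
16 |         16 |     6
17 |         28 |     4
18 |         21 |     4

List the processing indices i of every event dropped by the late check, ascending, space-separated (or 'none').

5 13 15 16 18

i=0 t=0 v=8: → [0,6); WM=0
i=1 t=2 v=9: → [0,8); WM=2
i=2 t=5 v=2: → [0,11); WM=5
i=3 t=8 v=3: → [0,14); WM=8
i=4 t=10 v=8: → [0,16); WM=10
i=5 t=6 v=3: DROP (t<10-2); WM=10
i=6 t=11 v=4: → [0,17); WM=11
i=7 t=11 v=8: → [0,17); WM=11
i=8 t=12 v=4: → [0,18); WM=12
i=9 t=12 v=7: → [0,18); WM=12
i=10 t=19 v=9: → [19,25); WM=19
i=11 t=19 v=8: → [19,25); WM=19
i=12 t=26 v=4: → [26,32); WM=26
i=13 t=2 v=6: DROP (t<26-2); WM=26
i=14 t=26 v=2: → [26,32); WM=26
i=15 t=17 v=7: DROP (t<26-2); WM=26
i=16 t=16 v=6: DROP (t<26-2); WM=26
i=17 t=28 v=4: → [26,34); WM=28
i=18 t=21 v=4: DROP (t<28-2); WM=28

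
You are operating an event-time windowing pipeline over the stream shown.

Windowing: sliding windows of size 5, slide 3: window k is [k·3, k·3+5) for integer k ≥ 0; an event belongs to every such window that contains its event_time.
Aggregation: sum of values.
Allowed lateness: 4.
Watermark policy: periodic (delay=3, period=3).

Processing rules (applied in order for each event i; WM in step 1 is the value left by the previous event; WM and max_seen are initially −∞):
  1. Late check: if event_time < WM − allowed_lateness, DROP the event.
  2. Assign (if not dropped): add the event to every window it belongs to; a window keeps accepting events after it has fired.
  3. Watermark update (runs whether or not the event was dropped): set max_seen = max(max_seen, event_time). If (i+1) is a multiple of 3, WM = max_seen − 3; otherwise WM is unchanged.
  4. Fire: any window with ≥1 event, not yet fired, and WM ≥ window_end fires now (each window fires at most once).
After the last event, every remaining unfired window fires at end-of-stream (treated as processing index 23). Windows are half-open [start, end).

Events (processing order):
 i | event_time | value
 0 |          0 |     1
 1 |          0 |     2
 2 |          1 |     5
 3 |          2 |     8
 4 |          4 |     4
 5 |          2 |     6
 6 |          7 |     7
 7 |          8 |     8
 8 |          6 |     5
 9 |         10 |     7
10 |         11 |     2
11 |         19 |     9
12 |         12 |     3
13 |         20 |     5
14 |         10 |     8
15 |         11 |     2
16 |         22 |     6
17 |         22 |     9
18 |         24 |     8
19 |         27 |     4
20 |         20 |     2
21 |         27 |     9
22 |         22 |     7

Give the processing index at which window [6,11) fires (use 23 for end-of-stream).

11

i=0 t=0 v=1: → [0,5); WM=−∞
i=1 t=0 v=2: → [0,5); WM=−∞
i=2 t=1 v=5: → [0,5); WM=-2
i=3 t=2 v=8: → [0,5); WM=-2
i=4 t=4 v=4: → [3,8),[0,5); WM=-2
i=5 t=2 v=6: → [0,5); WM=1
i=6 t=7 v=7: → [6,11),[3,8); WM=1
i=7 t=8 v=8: → [6,11); WM=1
i=8 t=6 v=5: → [6,11),[3,8); WM=5; [0,5) fires=26
i=9 t=10 v=7: → [9,14),[6,11); WM=5
i=10 t=11 v=2: → [9,14); WM=5
i=11 t=19 v=9: → [18,23),[15,20); WM=16; [3,8) fires=16 [6,11) fires=27 [9,14) fires=9
i=12 t=12 v=3: → [12,17),[9,14); WM=16
i=13 t=20 v=5: → [18,23); WM=16
i=14 t=10 v=8: DROP (t<16-4); WM=17; [12,17) fires=3
i=15 t=11 v=2: DROP (t<17-4); WM=17
i=16 t=22 v=6: → [21,26),[18,23); WM=17
i=17 t=22 v=9: → [21,26),[18,23); WM=19
i=18 t=24 v=8: → [24,29),[21,26); WM=19
i=19 t=27 v=4: → [27,32),[24,29); WM=19
i=20 t=20 v=2: → [18,23); WM=24; [15,20) fires=9 [18,23) fires=31
i=21 t=27 v=9: → [27,32),[24,29); WM=24
i=22 t=22 v=7: → [21,26),[18,23); WM=24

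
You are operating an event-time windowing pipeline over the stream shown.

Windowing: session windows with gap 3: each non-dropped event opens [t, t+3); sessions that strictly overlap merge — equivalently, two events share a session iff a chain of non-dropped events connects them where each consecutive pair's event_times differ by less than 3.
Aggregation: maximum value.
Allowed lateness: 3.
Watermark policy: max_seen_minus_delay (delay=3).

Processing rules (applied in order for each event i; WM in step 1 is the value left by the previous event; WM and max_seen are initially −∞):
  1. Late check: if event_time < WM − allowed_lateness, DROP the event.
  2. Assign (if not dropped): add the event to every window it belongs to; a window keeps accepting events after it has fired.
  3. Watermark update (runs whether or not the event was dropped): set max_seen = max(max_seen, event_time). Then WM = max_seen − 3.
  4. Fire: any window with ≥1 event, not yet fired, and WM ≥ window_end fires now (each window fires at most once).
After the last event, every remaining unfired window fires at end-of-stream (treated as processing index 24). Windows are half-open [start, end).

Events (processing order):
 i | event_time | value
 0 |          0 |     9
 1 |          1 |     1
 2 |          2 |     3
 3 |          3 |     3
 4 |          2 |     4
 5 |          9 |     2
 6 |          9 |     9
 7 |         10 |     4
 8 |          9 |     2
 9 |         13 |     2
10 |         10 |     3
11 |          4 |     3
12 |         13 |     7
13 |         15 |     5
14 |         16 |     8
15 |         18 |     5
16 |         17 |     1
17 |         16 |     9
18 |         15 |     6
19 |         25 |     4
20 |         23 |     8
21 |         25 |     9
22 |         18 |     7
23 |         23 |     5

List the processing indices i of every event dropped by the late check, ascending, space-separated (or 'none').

i=0 t=0 v=9: → [0,3); WM=-3
i=1 t=1 v=1: → [0,4); WM=-2
i=2 t=2 v=3: → [0,5); WM=-1
i=3 t=3 v=3: → [0,6); WM=0
i=4 t=2 v=4: → [0,6); WM=0
i=5 t=9 v=2: → [9,12); WM=6
i=6 t=9 v=9: → [9,12); WM=6
i=7 t=10 v=4: → [9,13); WM=7
i=8 t=9 v=2: → [9,13); WM=7
i=9 t=13 v=2: → [13,16); WM=10
i=10 t=10 v=3: → [9,13); WM=10
i=11 t=4 v=3: DROP (t<10-3); WM=10
i=12 t=13 v=7: → [13,16); WM=10
i=13 t=15 v=5: → [13,18); WM=12
i=14 t=16 v=8: → [13,19); WM=13
i=15 t=18 v=5: → [13,21); WM=15
i=16 t=17 v=1: → [13,21); WM=15
i=17 t=16 v=9: → [13,21); WM=15
i=18 t=15 v=6: → [13,21); WM=15
i=19 t=25 v=4: → [25,28); WM=22
i=20 t=23 v=8: → [23,28); WM=22
i=21 t=25 v=9: → [23,28); WM=22
i=22 t=18 v=7: DROP (t<22-3); WM=22
i=23 t=23 v=5: → [23,28); WM=22

11 22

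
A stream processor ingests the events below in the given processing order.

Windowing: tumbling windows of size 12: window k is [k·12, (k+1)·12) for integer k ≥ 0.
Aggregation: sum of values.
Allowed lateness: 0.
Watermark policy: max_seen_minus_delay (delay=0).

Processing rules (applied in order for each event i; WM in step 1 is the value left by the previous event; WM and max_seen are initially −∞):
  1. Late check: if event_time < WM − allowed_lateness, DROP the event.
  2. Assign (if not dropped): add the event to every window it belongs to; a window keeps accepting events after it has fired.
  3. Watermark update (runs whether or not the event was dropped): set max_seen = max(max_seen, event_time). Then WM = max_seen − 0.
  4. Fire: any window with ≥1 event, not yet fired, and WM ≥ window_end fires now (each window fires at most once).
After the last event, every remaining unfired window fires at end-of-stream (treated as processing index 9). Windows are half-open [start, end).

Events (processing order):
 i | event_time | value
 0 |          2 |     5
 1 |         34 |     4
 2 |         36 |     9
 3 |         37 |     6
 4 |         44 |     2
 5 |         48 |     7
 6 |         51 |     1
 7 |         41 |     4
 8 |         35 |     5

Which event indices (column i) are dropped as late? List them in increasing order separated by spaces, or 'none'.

7 8

i=0 t=2 v=5: → [0,12); WM=2
i=1 t=34 v=4: → [24,36); WM=34; [0,12) fires=5
i=2 t=36 v=9: → [36,48); WM=36; [24,36) fires=4
i=3 t=37 v=6: → [36,48); WM=37
i=4 t=44 v=2: → [36,48); WM=44
i=5 t=48 v=7: → [48,60); WM=48; [36,48) fires=17
i=6 t=51 v=1: → [48,60); WM=51
i=7 t=41 v=4: DROP (t<51-0); WM=51
i=8 t=35 v=5: DROP (t<51-0); WM=51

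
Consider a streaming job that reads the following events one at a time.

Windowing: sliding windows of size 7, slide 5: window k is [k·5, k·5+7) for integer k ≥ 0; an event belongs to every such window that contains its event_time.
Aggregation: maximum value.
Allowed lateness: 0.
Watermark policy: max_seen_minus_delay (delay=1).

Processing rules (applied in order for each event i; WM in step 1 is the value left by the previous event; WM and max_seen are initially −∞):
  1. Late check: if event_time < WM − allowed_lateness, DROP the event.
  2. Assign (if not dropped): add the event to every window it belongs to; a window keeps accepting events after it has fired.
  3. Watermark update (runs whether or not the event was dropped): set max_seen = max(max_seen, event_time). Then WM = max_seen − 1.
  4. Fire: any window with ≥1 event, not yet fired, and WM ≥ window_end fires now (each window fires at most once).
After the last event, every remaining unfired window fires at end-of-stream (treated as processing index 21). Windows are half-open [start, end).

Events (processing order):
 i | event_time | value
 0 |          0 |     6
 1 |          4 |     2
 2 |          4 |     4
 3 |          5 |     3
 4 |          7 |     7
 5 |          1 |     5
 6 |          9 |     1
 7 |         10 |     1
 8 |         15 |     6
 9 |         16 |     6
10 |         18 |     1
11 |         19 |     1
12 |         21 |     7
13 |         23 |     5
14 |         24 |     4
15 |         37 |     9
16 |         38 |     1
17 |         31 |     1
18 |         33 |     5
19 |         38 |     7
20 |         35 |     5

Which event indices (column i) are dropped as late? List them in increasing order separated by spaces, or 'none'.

5 17 18 20

i=0 t=0 v=6: → [0,7); WM=-1
i=1 t=4 v=2: → [0,7); WM=3
i=2 t=4 v=4: → [0,7); WM=3
i=3 t=5 v=3: → [5,12),[0,7); WM=4
i=4 t=7 v=7: → [5,12); WM=6
i=5 t=1 v=5: DROP (t<6-0); WM=6
i=6 t=9 v=1: → [5,12); WM=8; [0,7) fires=6
i=7 t=10 v=1: → [10,17),[5,12); WM=9
i=8 t=15 v=6: → [15,22),[10,17); WM=14; [5,12) fires=7
i=9 t=16 v=6: → [15,22),[10,17); WM=15
i=10 t=18 v=1: → [15,22); WM=17; [10,17) fires=6
i=11 t=19 v=1: → [15,22); WM=18
i=12 t=21 v=7: → [20,27),[15,22); WM=20
i=13 t=23 v=5: → [20,27); WM=22; [15,22) fires=7
i=14 t=24 v=4: → [20,27); WM=23
i=15 t=37 v=9: → [35,42); WM=36; [20,27) fires=7
i=16 t=38 v=1: → [35,42); WM=37
i=17 t=31 v=1: DROP (t<37-0); WM=37
i=18 t=33 v=5: DROP (t<37-0); WM=37
i=19 t=38 v=7: → [35,42); WM=37
i=20 t=35 v=5: DROP (t<37-0); WM=37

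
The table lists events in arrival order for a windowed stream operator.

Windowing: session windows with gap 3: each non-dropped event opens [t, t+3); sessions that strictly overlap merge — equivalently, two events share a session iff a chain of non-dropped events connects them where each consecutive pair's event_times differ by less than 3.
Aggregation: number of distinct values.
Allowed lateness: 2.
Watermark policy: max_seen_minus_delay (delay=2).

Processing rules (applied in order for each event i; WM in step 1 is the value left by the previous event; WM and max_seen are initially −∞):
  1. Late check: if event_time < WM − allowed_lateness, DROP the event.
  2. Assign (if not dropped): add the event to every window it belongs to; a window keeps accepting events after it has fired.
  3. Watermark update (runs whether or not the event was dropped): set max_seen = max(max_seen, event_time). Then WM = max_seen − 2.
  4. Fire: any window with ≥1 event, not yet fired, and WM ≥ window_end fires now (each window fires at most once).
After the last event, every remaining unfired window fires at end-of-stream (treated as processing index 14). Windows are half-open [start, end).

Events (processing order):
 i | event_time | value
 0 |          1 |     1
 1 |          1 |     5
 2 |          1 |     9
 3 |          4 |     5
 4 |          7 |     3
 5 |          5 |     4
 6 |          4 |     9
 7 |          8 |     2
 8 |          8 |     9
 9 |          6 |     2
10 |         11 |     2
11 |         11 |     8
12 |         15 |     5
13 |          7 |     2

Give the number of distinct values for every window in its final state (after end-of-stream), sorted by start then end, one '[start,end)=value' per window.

i=0 t=1 v=1: → [1,4); WM=-1
i=1 t=1 v=5: → [1,4); WM=-1
i=2 t=1 v=9: → [1,4); WM=-1
i=3 t=4 v=5: → [4,7); WM=2
i=4 t=7 v=3: → [7,10); WM=5
i=5 t=5 v=4: → [4,10); WM=5
i=6 t=4 v=9: → [4,10); WM=5
i=7 t=8 v=2: → [4,11); WM=6
i=8 t=8 v=9: → [4,11); WM=6
i=9 t=6 v=2: → [4,11); WM=6
i=10 t=11 v=2: → [11,14); WM=9
i=11 t=11 v=8: → [11,14); WM=9
i=12 t=15 v=5: → [15,18); WM=13
i=13 t=7 v=2: DROP (t<13-2); WM=13

[1,4)=3 [4,11)=5 [11,14)=2 [15,18)=1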